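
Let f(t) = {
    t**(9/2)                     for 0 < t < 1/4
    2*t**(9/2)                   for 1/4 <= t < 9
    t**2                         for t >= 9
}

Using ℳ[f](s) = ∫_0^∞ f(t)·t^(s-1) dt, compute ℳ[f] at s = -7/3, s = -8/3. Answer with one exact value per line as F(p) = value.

the shared t-power comes off first: t**(5/2) on [0, 1/4); 2*t**(5/2) on [1/4, 9); 1 on [9, ∞)
strip the shared t-power: sqrt(t) on [0, 1/4); 2*sqrt(t) on [1/4, 9); t**(-2) on [9, ∞)
peel off the power substitution: t on [0, 1/2); 2*t on [1/2, 3); t**(-4) on [3, ∞)
integrate the 3 segments split at 1/4, 9, then add the results
piece [0, 1/4): integrate t**(9/2) against the kernel
segment [1/4, 9) carries 2*t**(9/2); integrate it
over [9, ∞), the kernel integral of t**2 enters the sum

F(-7/3) = 2**(2/3)*(-3 + 7880*6**(1/3))/208
F(-8/3) = 2**(1/3)*(-9 + 3910*6**(2/3))/264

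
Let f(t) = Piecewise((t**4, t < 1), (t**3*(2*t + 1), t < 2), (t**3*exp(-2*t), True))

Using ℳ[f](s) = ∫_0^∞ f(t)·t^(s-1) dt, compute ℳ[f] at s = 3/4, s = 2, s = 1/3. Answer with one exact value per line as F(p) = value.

back out the shared t-power: t**3 on [0, 1); t**2*(2*t + 1) on [1, 2); t**2*exp(-2*t) on [2, ∞)
reversing the shared t-power: t on [0, 1); 2*t + 1 on [1, 2); exp(-2*t) on [2, ∞)
along the cuts 1, 2, ℳ[f](s) splits into 3 integrals
over [0, 1), the kernel integral of t**4 enters the sum
for t in [1, 2): the term is ∫ t**3*(2*t + 1)·t^(s-1)
on [2, ∞) integrate f = t**3*exp(-2*t) against the kernel

F(3/4) = -136/285 + 2**(1/4)*uppergamma(15/4, 4)/16 + 2528*2**(3/4)/285
F(2) = 103*exp(-4)/4 + 821/30
F(1/3) = -69/130 + 2**(2/3)*uppergamma(10/3, 4)/16 + 636*2**(1/3)/65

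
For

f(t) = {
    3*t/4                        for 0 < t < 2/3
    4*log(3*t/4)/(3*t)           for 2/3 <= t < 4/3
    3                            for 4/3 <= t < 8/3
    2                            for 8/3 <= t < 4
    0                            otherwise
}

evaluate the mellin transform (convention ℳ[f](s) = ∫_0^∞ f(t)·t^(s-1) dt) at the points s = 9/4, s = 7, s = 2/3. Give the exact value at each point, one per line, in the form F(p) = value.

remove the common scale on t first: t/2 on [0, 1); 2*log(t/2)/t on [1, 2); 3 on [2, 4); …
peel off the common scale on t: t on [0, 1/2); log(t)/t on [1/2, 1); 3 on [1, 2); …
integrate the 4 segments split at 2/3, 4/3, 8/3, then add the results
∫ over [0, 2/3) of 3*t/4·t^(s-1) joins the sum
segment [2/3, 4/3) carries 4*log(3*t/4)/(3*t); integrate it
[4/3, 8/3) adds the kernel integral of 3
the [8/3, 4) slice contributes ∫ 2·t^(s-1) dt

F(9/4) = 8*2**(1/4)*3**(3/4)*(-11544*2**(1/4) + 2340*log(2) + 2097 + 10400*sqrt(2) + 46800*6**(1/4))/78975
F(7) = 128*log(2)/6561 + 24569512/5103
F(2/3) = 2**(2/3)*3**(1/3)*(-45*2**(2/3) - 20*log(2) + 10*2**(1/3) + 10*6**(2/3) + 61)/10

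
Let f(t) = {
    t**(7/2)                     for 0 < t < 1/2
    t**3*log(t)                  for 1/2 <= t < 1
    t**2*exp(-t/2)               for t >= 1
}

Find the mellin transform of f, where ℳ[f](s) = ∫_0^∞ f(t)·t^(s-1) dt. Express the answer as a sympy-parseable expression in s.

peel off the shared t-power: t**(3/2) on [0, 1/2); t*log(t) on [1/2, 1); exp(-t/2) on [1, ∞)
slice at 1/2, 1, transform all 3 pieces, and sum them
on [0, 1/2) integrate f = t**(7/2) against the kernel
between 1/2 and 1 the integrand is t**3*log(t)·t^(s-1)
on [1, ∞): add ∫ t**2*exp(-t/2)·t^(s-1) dt

(32*2**(2*s)*(2*s + 7)*(2*s + (s + 2)**2 + 5)*uppergamma(s + 2, 1/2) - 8*2**s*(2*s + 7) + 2*s + (s + 2)*(2*s + 7)*log(2) + (2*s + 7)*log(2) + sqrt(2)*(2*s + (s + 2)**2 + 5) + 7)/(8*2**s*(2*s + 7)*(2*s + (s + 2)**2 + 5))
  Re(s) > -7/2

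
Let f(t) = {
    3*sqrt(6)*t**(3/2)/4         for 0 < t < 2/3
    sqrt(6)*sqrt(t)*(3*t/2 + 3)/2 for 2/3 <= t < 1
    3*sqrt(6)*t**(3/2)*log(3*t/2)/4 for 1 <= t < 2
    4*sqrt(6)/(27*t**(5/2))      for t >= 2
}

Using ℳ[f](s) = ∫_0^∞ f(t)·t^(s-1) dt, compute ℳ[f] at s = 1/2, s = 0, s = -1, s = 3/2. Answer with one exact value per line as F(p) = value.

F(1/2) = sqrt(6)*(162*log(2) + 143 + 486*log(3))/432
F(0) = -6 - 178*sqrt(3)/135 + log(2**(sqrt(6)/2)*3**(-sqrt(6)/2 + 2*sqrt(3))) + 23*sqrt(6)/6
F(-1) = -1133*sqrt(3)/189 + 3*sqrt(6)/2 + log(2**(3*sqrt(6)/2)*3**(-3*sqrt(6)/2 + 3*sqrt(3))) + 9
F(3/2) = sqrt(6)*(17 + 27*log(2) + 189*log(3))/108

reversing the common scale on t: t**(3/2) on [0, 1); sqrt(t)*(t + 3) on [1, 3/2); t**(3/2)*log(t) on [3/2, 3); …
invert the shared t-power to get t on [0, 1); t + 3 on [1, 3/2); t*log(t) on [3/2, 3); …
linearity at 2/3, 1, 2 turns ℳ[f](s) into 4 summed integrals
∫ 3*sqrt(6)*t**(3/2)/4·t^(s-1) over [0, 2/3)
[2/3, 1) adds the kernel integral of sqrt(6)*sqrt(t)*(3*t/2 + 3)/2
the [1, 2) slice contributes ∫ 3*sqrt(6)*t**(3/2)*log(3*t/2)/4·t^(s-1) dt
segment 2 to ∞ holds 4*sqrt(6)/(27*t**(5/2)); add its integral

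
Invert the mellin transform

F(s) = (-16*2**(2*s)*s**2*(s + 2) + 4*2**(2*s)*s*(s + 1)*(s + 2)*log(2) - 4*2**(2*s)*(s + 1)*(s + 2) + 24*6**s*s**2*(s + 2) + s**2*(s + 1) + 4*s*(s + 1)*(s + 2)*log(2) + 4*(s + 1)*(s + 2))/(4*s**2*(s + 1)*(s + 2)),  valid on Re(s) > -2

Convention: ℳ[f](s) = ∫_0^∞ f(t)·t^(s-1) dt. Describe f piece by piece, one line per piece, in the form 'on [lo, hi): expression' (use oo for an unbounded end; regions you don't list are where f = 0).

strip the common scale on t: t**2 on [0, 1/2); log(t) on [1/2, 2); 2*t on [2, 3)
treat the 3 regions marked off by 1, 4 separately and sum
segment [0, 1) carries t**2/4; integrate it
∫ log(t/2)·t^(s-1) over [1, 4)
on [4, 6): add ∫ t·t^(s-1) dt

on [0, 1): t**2/4
on [1, 4): log(t/2)
on [4, 6): t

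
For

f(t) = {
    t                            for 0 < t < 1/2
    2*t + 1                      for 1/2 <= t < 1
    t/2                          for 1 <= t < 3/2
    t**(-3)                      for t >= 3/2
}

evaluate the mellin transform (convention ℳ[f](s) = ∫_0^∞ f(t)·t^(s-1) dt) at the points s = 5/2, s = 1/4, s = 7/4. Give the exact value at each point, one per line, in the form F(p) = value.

treat the 4 regions marked off by 1/2, 1, 3/2 separately and sum
segment 0 to 1/2 holds t; add its integral
over [1/2, 1), the kernel integral of (2*t + 1) enters the sum
[1, 3/2) adds the kernel integral of t/2
segment 3/2 to ∞ holds t**(-3); add its integral

F(5/2) = -19*sqrt(2)/280 + 29/35 + 305*sqrt(6)/336
F(1/4) = 2**(3/4)*(-6534 + 1051*3**(1/4) + 7722*2**(1/4))/2970
F(7/4) = 2**(1/4)*(-2610 + 5299*3**(3/4) + 7740*2**(3/4))/13860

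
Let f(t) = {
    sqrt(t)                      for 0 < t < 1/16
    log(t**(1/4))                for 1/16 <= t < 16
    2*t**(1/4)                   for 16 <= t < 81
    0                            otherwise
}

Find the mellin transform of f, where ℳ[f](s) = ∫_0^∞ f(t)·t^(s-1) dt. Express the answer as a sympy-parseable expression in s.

remove the power substitution first: t on [0, 1/4); log(sqrt(t)) on [1/4, 4); 2*sqrt(t) on [4, 9)
back out the power substitution: t**2 on [0, 1/2); log(t) on [1/2, 2); 2*t on [2, 3)
f breaks at 1/16, 16 into 3 integrals to sum
for t in [0, 1/16): the term is ∫ sqrt(t)·t^(s-1)
segment 1/16 to 16 holds log(t**(1/4)); add its integral
the [16, 81) slice contributes ∫ 2*t**(1/4)·t^(s-1) dt

(-64*2**(8*s)*s**2*(2*s + 1) + 4*256**s*s*(2*s + 1)*(4*s + 1)*log(2) - 256**s*(2*s + 1)*(4*s + 1) + 96*6**(4*s)*s**2*(2*s + 1) + 2*s**2*(4*s + 1) + 4*s*(2*s + 1)*(4*s + 1)*log(2) + (2*s + 1)*(4*s + 1))/(4*2**(4*s)*s**2*(2*s + 1)*(4*s + 1))
  Re(s) > -1/2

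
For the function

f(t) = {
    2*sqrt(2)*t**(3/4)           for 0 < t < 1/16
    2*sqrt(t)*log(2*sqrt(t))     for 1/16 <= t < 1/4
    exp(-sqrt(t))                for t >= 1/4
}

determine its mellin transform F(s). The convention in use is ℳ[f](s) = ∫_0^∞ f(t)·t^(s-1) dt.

reversing the common scale on t: 2**(3/4)*t**(3/4) on [0, 1/8); sqrt(2)*sqrt(t)*log(sqrt(2)*sqrt(t)) on [1/8, 1/2); exp(-sqrt(2)*sqrt(t)/2) on [1/2, ∞)
undo the common scale on t: t**(3/4) on [0, 1/4); sqrt(t)*log(sqrt(t)) on [1/4, 1); exp(-sqrt(t)/2) on [1, ∞)
invert the power substitution to get t**(3/2) on [0, 1/2); t*log(t) on [1/2, 1); exp(-t/2) on [1, ∞)
summing 3 kernel integrals split by 1/16, 1/4 yields ℳ[f](s)
segment [0, 1/16) carries 2*sqrt(2)*t**(3/4); integrate it
on [1/16, 1/4) integrate f = 2*sqrt(t)*log(2*sqrt(t)) against the kernel
[1/4, ∞) adds the kernel integral of exp(-sqrt(t))

(2*2**(4*s)*(4*s + 3)*(4*s**2 + 4*s + 1)*uppergamma(2*s, 1/2) - 2*2**(2*s)*(4*s + 3) + s*(4*s + 3)*log(4) + 4*s + (4*s + 3)*log(2) + sqrt(2)*(4*s**2 + 4*s + 1) + 3)/(16**s*(4*s + 3)*(4*s**2 + 4*s + 1))
  Re(s) > -3/4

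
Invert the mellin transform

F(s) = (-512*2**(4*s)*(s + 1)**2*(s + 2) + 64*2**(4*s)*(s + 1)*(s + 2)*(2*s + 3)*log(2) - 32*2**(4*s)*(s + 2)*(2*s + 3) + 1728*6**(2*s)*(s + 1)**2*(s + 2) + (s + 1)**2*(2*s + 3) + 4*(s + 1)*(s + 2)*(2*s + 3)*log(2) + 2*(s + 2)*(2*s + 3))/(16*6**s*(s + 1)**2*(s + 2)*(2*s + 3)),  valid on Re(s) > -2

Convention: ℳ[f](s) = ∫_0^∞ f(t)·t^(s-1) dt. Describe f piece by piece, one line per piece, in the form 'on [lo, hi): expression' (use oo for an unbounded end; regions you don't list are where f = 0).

on [0, 1/6): 9*t**2/4
on [1/6, 8/3): 3*t*log(sqrt(6)*sqrt(t)/2)/2
on [8/3, 6): 3*sqrt(6)*t**(3/2)/2

invert the common scale on t to get t**2 on [0, 1/4); t*log(sqrt(t)) on [1/4, 4); 2*t**(3/2) on [4, 9)
strip the power substitution: t**4 on [0, 1/2); t**2*log(t) on [1/2, 2); 2*t**3 on [2, 3)
invert the shared t-power to get t**2 on [0, 1/2); log(t) on [1/2, 2); 2*t on [2, 3)
treat the 3 regions marked off by 1/6, 8/3 separately and sum
the [0, 1/6) slice contributes ∫ 9*t**2/4·t^(s-1) dt
over [1/6, 8/3), the kernel integral of 3*t*log(sqrt(6)*sqrt(t)/2)/2 enters the sum
on [8/3, 6): add ∫ 3*sqrt(6)*t**(3/2)/2·t^(s-1) dt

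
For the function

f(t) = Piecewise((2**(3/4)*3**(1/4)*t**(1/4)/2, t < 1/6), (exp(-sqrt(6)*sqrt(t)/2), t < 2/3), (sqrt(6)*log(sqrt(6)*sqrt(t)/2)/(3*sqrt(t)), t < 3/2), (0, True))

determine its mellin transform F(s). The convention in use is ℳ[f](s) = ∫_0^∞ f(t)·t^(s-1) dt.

2*(3*2**(2*s)*(4*s + 1)*(4*s**2 - 4*s + 1)*uppergamma(2*s, 1/2) - 3*2**(2*s)*(4*s + 1)*(4*s**2 - 4*s + 1)*uppergamma(2*s, 1) + 3*2**(2*s)*(4*s + 1) + 9**s*s*(4*s + 1)*(-4*log(2) + 4*log(3)) - 2*9**s*(4*s + 1) + 9**s*(4*s + 1)*(-2*log(3) + 2*log(2)) + 3*sqrt(2)*(4*s**2 - 4*s + 1))/(3*6**s*(4*s + 1)*(4*s**2 - 4*s + 1))
  Re(s) > -1/4

strip the common scale on t: t**(1/4) on [0, 1/4); exp(-sqrt(t)) on [1/4, 1); log(sqrt(t))/sqrt(t) on [1, 9/4)
the power substitution comes off first: sqrt(t) on [0, 1/2); exp(-t) on [1/2, 1); log(t)/t on [1, 3/2)
summing 3 kernel integrals split by 1/6, 2/3 yields ℳ[f](s)
segment [0, 1/6) carries 2**(3/4)*3**(1/4)*t**(1/4)/2; integrate it
piece [1/6, 2/3): integrate exp(-sqrt(6)*sqrt(t)/2) against the kernel
on [2/3, 3/2): add ∫ sqrt(6)*log(sqrt(6)*sqrt(t)/2)/(3*sqrt(t))·t^(s-1) dt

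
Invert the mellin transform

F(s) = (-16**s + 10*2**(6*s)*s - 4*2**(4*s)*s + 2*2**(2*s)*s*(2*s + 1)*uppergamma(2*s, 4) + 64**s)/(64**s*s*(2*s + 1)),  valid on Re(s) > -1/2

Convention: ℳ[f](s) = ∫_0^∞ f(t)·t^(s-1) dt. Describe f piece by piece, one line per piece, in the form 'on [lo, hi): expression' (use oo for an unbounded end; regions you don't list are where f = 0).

on [0, 1/4): 2*sqrt(t)
on [1/4, 1): 4*sqrt(t) + 1
on [1, oo): exp(-4*sqrt(t))

peel off the power substitution: 2*t on [0, 1/2); 4*t + 1 on [1/2, 1); exp(-4*t) on [1, ∞)
strip the common scale on t: t on [0, 1); 2*t + 1 on [1, 2); exp(-2*t) on [2, ∞)
breakpoints 1/4, 1: one integral from each of the 3 segments
∫ 2*sqrt(t)·t^(s-1) over [0, 1/4)
on [1/4, 1) integrate f = (4*sqrt(t) + 1) against the kernel
between 1 and ∞ the integrand is exp(-4*sqrt(t))·t^(s-1)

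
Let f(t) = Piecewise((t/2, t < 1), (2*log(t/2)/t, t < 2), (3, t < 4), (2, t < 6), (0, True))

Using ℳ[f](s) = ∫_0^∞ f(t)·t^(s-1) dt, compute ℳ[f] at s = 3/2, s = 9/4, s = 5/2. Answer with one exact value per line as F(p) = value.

the common scale on t comes off first: t on [0, 1/2); log(t)/t on [1/2, 1); 3 on [1, 2); …
breakpoints 1, 2, 4: one integral from each of the 4 segments
segment [0, 1) carries t/2; integrate it
on [1, 2) integrate f = 2*log(t/2)/t against the kernel
on [2, 4): add ∫ 3·t^(s-1) dt
over [4, 6), the kernel integral of 2 enters the sum

F(3/2) = -12*sqrt(2) + 4*log(2) + 203/15 + 8*sqrt(6)
F(9/4) = -592*2**(1/4)/75 + 8*log(2)/5 + 466/325 + 64*sqrt(2)/9 + 32*6**(1/4)
F(5/2) = -296*sqrt(2)/45 + 4*log(2)/3 + 4357/315 + 144*sqrt(6)/5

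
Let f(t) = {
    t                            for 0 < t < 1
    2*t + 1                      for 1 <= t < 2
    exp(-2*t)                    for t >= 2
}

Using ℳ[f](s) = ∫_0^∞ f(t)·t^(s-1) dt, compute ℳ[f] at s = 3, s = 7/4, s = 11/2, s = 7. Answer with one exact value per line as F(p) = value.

F(3) = 13*exp(-4)/4 + 121/12
F(7/4) = -72/77 + 2**(1/4)*uppergamma(7/4, 4)/4 + 312*2**(3/4)/77
F(11/2) = (sqrt(2)*(135135*sqrt(pi)*exp(4)*erfc(2) + 9266972)/292864 + (-98304 + 7471104*sqrt(2))*exp(4)/292864)*exp(-4)
F(7) = 2185*exp(-4)/8 + 4593/56

the 3 pieces separated at 1, 2 each add one integral
on [0, 1) integrate f = t against the kernel
segment [1, 2) carries (2*t + 1); integrate it
segment [2, ∞) carries exp(-2*t); integrate it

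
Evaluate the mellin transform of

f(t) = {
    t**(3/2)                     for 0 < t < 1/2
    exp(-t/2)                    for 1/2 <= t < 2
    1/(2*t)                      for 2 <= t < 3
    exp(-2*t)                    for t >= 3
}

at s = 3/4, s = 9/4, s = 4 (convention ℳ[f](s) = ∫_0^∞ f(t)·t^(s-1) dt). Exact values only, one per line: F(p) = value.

the 4 pieces separated at 1/2, 2, 3 each add one integral
segment 0 to 1/2 holds t**(3/2); add its integral
segment 1/2 to 2 holds exp(-t/2); add its integral
piece [2, 3): integrate 1/(2*t) against the kernel
∫ over [3, ∞) of exp(-2*t)·t^(s-1) joins the sum

F(3/4) = -2*3**(3/4)/3 - 2**(3/4)*uppergamma(3/4, 1) + 2**(1/4)*uppergamma(3/4, 6)/2 + 2**(3/4)*uppergamma(3/4, 1/4) + 19*2**(3/4)/18
F(9/4) = -4*2**(1/4)*uppergamma(9/4, 1) - 47*2**(1/4)/60 + 2**(3/4)*uppergamma(9/4, 6)/8 + 6*3**(1/4)/5 + 4*2**(1/4)*uppergamma(9/4, 1/4)
F(4) = -256*exp(-1) + sqrt(2)/352 + 183*exp(-6)/8 + 19/6 + 493*exp(-1/4)/4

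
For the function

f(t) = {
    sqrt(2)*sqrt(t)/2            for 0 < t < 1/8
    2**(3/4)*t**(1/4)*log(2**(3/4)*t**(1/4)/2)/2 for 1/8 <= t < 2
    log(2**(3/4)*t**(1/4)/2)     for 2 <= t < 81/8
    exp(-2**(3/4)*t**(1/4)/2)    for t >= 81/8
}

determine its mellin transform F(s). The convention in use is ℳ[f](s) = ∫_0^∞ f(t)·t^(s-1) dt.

the common scale on t comes off first: sqrt(t) on [0, 1/16); t**(1/4)*log(t**(1/4)) on [1/16, 1); log(t**(1/4)) on [1, 81/16); …
invert the power substitution to get t on [0, 1/4); sqrt(t)*log(sqrt(t)) on [1/4, 1); log(sqrt(t)) on [1, 9/4); …
remove the power substitution first: t**2 on [0, 1/2); t*log(t) on [1/2, 1); log(t) on [1, 3/2); …
along the cuts 1/8, 2, 81/8, ℳ[f](s) splits into 4 integrals
segment 0 to 1/8 holds sqrt(2)*sqrt(t)/2; add its integral
segment [1/8, 2) carries 2**(3/4)*t**(1/4)*log(2**(3/4)*t**(1/4)/2)/2; integrate it
segment 2 to 81/8 holds log(2**(3/4)*t**(1/4)/2); add its integral
for t in [81/8, ∞): the term is ∫ exp(-2**(3/4)*t**(1/4)/2)·t^(s-1)

2**(-3*s - 2)*(16**s*(2*s + 1)*(16*s**2 + 8*s + 1) + 2**(4*s + 4)*s**2*(-2*s - 1) + 2**(4*s + 4)*s**2*(2*s + 1)*(16*s**2 + 8*s + 1)*uppergamma(4*s, 3/2) + 81**s*s*(2*s + 1)*(-4*log(2) + 4*log(3))*(16*s**2 + 8*s + 1) - 81**s*(2*s + 1)*(16*s**2 + 8*s + 1) + 32*s**3*(2*s + 1)*log(2) + 8*s**2*(2*s + 1)*log(2) + s**2*(16*s + 8) + s**2*(32*s**2 + 16*s + 2))/(s**2*(2*s + 1)*(16*s**2 + 8*s + 1))
  Re(s) > -1/2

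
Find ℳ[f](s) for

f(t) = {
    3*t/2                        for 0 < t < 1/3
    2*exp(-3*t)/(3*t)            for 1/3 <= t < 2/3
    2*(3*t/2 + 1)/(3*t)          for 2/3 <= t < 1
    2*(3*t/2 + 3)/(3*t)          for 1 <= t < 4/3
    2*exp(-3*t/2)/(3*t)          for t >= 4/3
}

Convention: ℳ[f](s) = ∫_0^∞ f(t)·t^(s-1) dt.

the common scale on t comes off first: t on [0, 1/2); exp(-2*t)/t on [1/2, 1); (t + 1)/t on [1, 3/2); …
remove the shared t-power first: t**2 on [0, 1/2); exp(-2*t) on [1/2, 1); t + 1 on [1, 3/2); …
treat the 5 regions marked off by 1/3, 2/3, 1, 4/3 separately and sum
∫ over [0, 1/3) of 3*t/2·t^(s-1) joins the sum
piece [1/3, 2/3): integrate 2*exp(-3*t)/(3*t) against the kernel
piece [2/3, 1): integrate 2*(3*t/2 + 1)/(3*t) against the kernel
piece [1, 4/3): integrate 2*(3*t/2 + 3)/(3*t) against the kernel
piece [4/3, ∞): integrate 2*exp(-3*t/2)/(3*t) against the kernel

(6*2**s*s*(s - 1)*(s + 1)*uppergamma(s - 1, 2) - 12*2**s*(s - 1)*(s + 1) - 6*2**s*(s + 1) - 8*3**s*(s - 1)*(s + 1) - 8*3**s*(s + 1) + 15*4**s*(s - 1)*(s + 1) + 9*4**s*(s + 1) + 12*s*(s - 1)*(s + 1)*uppergamma(s - 1, 1) - 12*s*(s - 1)*(s + 1)*uppergamma(s - 1, 2) + 3*s*(s - 1))/(6*3**s*s*(s - 1)*(s + 1))
  Re(s) > -1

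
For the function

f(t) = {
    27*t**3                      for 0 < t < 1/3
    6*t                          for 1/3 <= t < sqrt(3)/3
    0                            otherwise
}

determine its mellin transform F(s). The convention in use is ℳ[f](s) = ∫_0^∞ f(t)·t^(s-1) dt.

reversing the common scale on t: t**3 on [0, 1); 2*t on [1, sqrt(3))
undo the power substitution: t**(3/2) on [0, 1); 2*sqrt(t) on [1, 3)
split f at 1/3: ℳ[f](s) collects 2 kernel integrals
on [0, 1/3): add ∫ 27*t**3·t^(s-1) dt
on [1/3, sqrt(3)/3) integrate f = 6*t against the kernel

(2*3**(s/2 + 1/2)*(s + 3) - s - 5)/(3**s*(s + 1)*(s + 3))
  Re(s) > -3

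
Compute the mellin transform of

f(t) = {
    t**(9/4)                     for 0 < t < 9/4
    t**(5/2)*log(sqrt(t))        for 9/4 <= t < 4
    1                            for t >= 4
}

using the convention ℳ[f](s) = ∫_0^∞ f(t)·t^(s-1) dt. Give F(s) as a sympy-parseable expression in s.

strip the shared t-power: t**(1/4) on [0, 9/4); sqrt(t)*log(sqrt(t)) on [9/4, 4); t**(-2) on [4, ∞)
the power substitution comes off first: sqrt(t) on [0, 3/2); t*log(t) on [3/2, 2); t**(-4) on [2, ∞)
linearity at 9/4, 4 turns ℳ[f](s) into 3 summed integrals
between 0 and 9/4 the integrand is t**(9/4)·t^(s-1)
on [9/4, 4): add ∫ t**(5/2)*log(sqrt(t))·t^(s-1) dt
over [4, ∞), the kernel integral of 1 enters the sum

2**(-2*s - 4)*(128*2**(4*s + 8)*s*(s + 2)*(4*s + 9)*log(2) - 64*2**(4*s + 8)*s*(4*s + 9) + 64*2**(4*s + 8)*s*(4*s + 9)*log(2) - 2**(4*s + 8)*(4*s + 9)*(4*s + 4*(s + 2)**2 + 9) - 96*3**(2*s + 4)*s*(s + 2)*(4*s + 9)*log(3) + 96*3**(2*s + 4)*s*(s + 2)*(4*s + 9)*log(2) - 48*3**(2*s + 4)*s*(4*s + 9)*log(3) + 48*3**(2*s + 4)*s*(4*s + 9)*log(2) + 48*3**(2*s + 4)*s*(4*s + 9) + 32*3**(2*s + 4)*sqrt(6)*s*(4*s + 4*(s + 2)**2 + 9))/(16*s*(4*s + 9)*(4*s + 4*(s + 2)**2 + 9))
  -9/4 < Re(s) < 0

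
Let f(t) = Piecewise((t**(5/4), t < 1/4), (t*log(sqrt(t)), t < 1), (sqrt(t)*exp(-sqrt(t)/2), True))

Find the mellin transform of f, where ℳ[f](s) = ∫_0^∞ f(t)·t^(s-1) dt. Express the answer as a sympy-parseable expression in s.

peel off the shared t-power: t**(3/4) on [0, 1/4); sqrt(t)*log(sqrt(t)) on [1/4, 1); exp(-sqrt(t)/2) on [1, ∞)
remove the power substitution first: t**(3/2) on [0, 1/2); t*log(t) on [1/2, 1); exp(-t/2) on [1, ∞)
breakpoints 1/4, 1: one integral from each of the 3 segments
∫ over [0, 1/4) of t**(5/4)·t^(s-1) joins the sum
∫ over [1/4, 1) of t*log(sqrt(t))·t^(s-1) joins the sum
on [1, ∞): add ∫ sqrt(t)*exp(-sqrt(t)/2)·t^(s-1) dt

(8*2**(4*s)*(4*s + 5)*(4*s + (2*s + 1)**2 + 3)*uppergamma(2*s + 1, 1/2) - 4*2**(2*s)*(4*s + 5) + 4*s + (2*s + 1)*(4*s + 5)*log(2) + (4*s + 5)*log(2) + sqrt(2)*(4*s + (2*s + 1)**2 + 3) + 5)/(2*2**(2*s)*(4*s + 5)*(4*s + (2*s + 1)**2 + 3))
  Re(s) > -5/4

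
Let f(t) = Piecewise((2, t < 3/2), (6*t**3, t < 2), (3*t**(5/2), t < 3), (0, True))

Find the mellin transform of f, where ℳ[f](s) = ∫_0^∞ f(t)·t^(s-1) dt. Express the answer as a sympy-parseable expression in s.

2*(-3*2**(s + 5/2)*s*(s + 3) + 3*2**(s + 3)*s*(2*s + 5) + 3*3**(s + 5/2)*s*(s + 3) + (3/2)**s*(s + 3)*(2*s + 5) - 3*(3/2)**(s + 3)*s*(2*s + 5))/(s*(s + 3)*(2*s + 5))
  Re(s) > 0

the 3 pieces separated at 3/2, 2 each add one integral
segment 0 to 3/2 holds 2; add its integral
for t in [3/2, 2): the term is ∫ 6*t**3·t^(s-1)
for t in [2, 3): the term is ∫ 3*t**(5/2)·t^(s-1)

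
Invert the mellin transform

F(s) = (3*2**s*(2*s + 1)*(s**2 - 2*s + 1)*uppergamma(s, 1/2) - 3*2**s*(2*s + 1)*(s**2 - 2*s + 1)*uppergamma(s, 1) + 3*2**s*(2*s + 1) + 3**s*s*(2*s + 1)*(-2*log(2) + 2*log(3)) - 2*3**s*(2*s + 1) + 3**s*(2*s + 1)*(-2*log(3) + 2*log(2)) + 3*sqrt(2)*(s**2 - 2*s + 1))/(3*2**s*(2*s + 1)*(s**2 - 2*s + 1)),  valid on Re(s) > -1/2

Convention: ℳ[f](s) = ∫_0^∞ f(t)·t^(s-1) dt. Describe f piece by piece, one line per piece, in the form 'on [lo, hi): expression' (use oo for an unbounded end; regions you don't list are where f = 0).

on [0, 1/2): sqrt(t)
on [1/2, 1): exp(-t)
on [1, 3/2): log(t)/t

the 3 pieces separated at 1/2, 1 each add one integral
on [0, 1/2): add ∫ sqrt(t)·t^(s-1) dt
the [1/2, 1) slice contributes ∫ exp(-t)·t^(s-1) dt
[1, 3/2) adds the kernel integral of log(t)/t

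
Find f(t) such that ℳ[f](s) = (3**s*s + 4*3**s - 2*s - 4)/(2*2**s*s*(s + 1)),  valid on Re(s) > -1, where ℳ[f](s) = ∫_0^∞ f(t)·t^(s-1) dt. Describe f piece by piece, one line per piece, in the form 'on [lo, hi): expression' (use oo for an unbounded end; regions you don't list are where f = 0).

on [0, 1/2): t
on [1/2, 3/2): 2 - t

split f at 1/2: ℳ[f](s) collects 2 kernel integrals
∫ over [0, 1/2) of t·t^(s-1) joins the sum
between 1/2 and 3/2 the integrand is (2 - t)·t^(s-1)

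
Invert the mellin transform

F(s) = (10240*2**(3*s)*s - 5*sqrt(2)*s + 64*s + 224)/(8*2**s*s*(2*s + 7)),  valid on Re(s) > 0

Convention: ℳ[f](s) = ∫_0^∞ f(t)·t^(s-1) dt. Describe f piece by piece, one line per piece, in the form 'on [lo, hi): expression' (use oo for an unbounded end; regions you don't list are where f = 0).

treat the 2 regions marked off by 1/2 separately and sum
piece [0, 1/2): integrate 4 against the kernel
∫ over [1/2, 4) of 5*t**(7/2)·t^(s-1) joins the sum

on [0, 1/2): 4
on [1/2, 4): 5*t**(7/2)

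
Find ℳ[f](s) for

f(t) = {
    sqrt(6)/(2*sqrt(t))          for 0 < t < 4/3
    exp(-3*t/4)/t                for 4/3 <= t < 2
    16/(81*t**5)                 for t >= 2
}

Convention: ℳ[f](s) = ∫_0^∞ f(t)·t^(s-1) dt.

invert the shared t-power to get sqrt(6)*sqrt(t)/2 on [0, 4/3); exp(-3*t/4) on [4/3, 2); 16/(81*t**4) on [2, ∞)
strip the common scale on t: sqrt(t) on [0, 2); exp(-t/2) on [2, 3); t**(-4) on [3, ∞)
integrate the 3 segments split at 4/3, 2, then add the results
∫ over [0, 4/3) of sqrt(6)/(2*sqrt(t))·t^(s-1) joins the sum
on [4/3, 2) integrate f = exp(-3*t/4)/t against the kernel
segment 2 to ∞ holds 16/(81*t**5); add its integral

2**s*(243*2**s*(s - 5)*(2*s - 1)*uppergamma(s - 1, 1) - 243*2**s*(s - 5)*(2*s - 1)*uppergamma(s - 1, 3/2) + 486*2**(s + 1/2)*(s - 5) + 2*3**s*(1 - 2*s))/(324*3**s*(s - 5)*(2*s - 1))
  1/2 < Re(s) < 5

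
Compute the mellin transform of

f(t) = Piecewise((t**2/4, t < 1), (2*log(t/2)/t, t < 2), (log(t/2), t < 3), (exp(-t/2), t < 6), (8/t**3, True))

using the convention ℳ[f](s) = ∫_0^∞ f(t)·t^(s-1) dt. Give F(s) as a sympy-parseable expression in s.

(108*2**s*s**2*(s - 3)*(s + 2)*(s**2 - 2*s + 1)*uppergamma(s, 3/2) - 108*2**s*s**2*(s - 3)*(s + 2)*(s**2 - 2*s + 1)*uppergamma(s, 3) - 108*2**s*s**2*(s - 3)*(s + 2) + 108*2**s*(s - 3)*(s + 2)*(s**2 - 2*s + 1) - 108*3**s*s*(s - 3)*(s + 2)*(s**2 - 2*s + 1)*log(2) + 108*3**s*s*(s - 3)*(s + 2)*(s**2 - 2*s + 1)*log(3) - 108*3**s*(s - 3)*(s + 2)*(s**2 - 2*s + 1) - 4*6**s*s**2*(s + 2)*(s**2 - 2*s + 1) + 216*s**3*(s - 3)*(s + 2)*log(2) - 216*s**2*(s - 3)*(s + 2)*log(2) + 216*s**2*(s - 3)*(s + 2) + 27*s**2*(s - 3)*(s**2 - 2*s + 1))/(108*s**2*(s - 3)*(s + 2)*(s**2 - 2*s + 1))
  -2 < Re(s) < 3

strip the common scale on t: t**2 on [0, 1/2); log(t)/t on [1/2, 1); log(t) on [1, 3/2); …
along the cuts 1, 2, 3, 6, ℳ[f](s) splits into 5 integrals
∫ t**2/4·t^(s-1) over [0, 1)
over [1, 2), the kernel integral of 2*log(t/2)/t enters the sum
[2, 3) adds the kernel integral of log(t/2)
∫ exp(-t/2)·t^(s-1) over [3, 6)
[6, ∞) adds the kernel integral of 8/t**3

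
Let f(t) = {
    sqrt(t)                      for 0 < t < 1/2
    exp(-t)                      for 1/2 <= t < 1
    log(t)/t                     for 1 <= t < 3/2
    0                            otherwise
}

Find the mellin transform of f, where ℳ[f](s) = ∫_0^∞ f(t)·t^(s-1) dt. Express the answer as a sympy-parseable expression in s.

cuts at 1/2, 1: linearity sums the 3 kernel integrals
∫ sqrt(t)·t^(s-1) over [0, 1/2)
between 1/2 and 1 the integrand is exp(-t)·t^(s-1)
on [1, 3/2): add ∫ log(t)/t·t^(s-1) dt

(3*2**s*(2*s + 1)*(s**2 - 2*s + 1)*uppergamma(s, 1/2) - 3*2**s*(2*s + 1)*(s**2 - 2*s + 1)*uppergamma(s, 1) + 3*2**s*(2*s + 1) + 3**s*s*(2*s + 1)*(-2*log(2) + 2*log(3)) - 2*3**s*(2*s + 1) + 3**s*(2*s + 1)*(-2*log(3) + 2*log(2)) + 3*sqrt(2)*(s**2 - 2*s + 1))/(3*2**s*(2*s + 1)*(s**2 - 2*s + 1))
  Re(s) > -1/2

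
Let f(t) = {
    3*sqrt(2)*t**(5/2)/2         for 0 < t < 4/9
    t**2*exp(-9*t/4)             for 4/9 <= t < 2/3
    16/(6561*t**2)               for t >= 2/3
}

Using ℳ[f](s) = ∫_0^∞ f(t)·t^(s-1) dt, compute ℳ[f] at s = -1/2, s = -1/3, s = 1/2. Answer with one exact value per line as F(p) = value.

back out the shared t-power: 3*sqrt(2)*sqrt(t)/2 on [0, 4/9); exp(-9*t/4) on [4/9, 2/3); 16/(6561*t**4) on [2/3, ∞)
the common scale on t comes off first: sqrt(3)*sqrt(t) on [0, 2/3); exp(-3*t/2) on [2/3, 1); 1/(81*t**4) on [1, ∞)
remove the common scale on t first: sqrt(t) on [0, 2); exp(-t/2) on [2, 3); t**(-4) on [3, ∞)
summing 3 kernel integrals split by 4/9, 2/3 yields ℳ[f](s)
on [0, 4/9): add ∫ 3*sqrt(2)*t**(5/2)/2·t^(s-1) dt
∫ over [4/9, 2/3) of t**2*exp(-9*t/4)·t^(s-1) joins the sum
for t in [2/3, ∞): the term is ∫ 16/(6561*t**2)·t^(s-1)

F(-1/2) = -4*sqrt(6)*exp(-3/2)/27 - 4*sqrt(pi)*erfc(sqrt(6)/2)/27 + 4*sqrt(6)/3645 + 4*sqrt(pi)*erfc(1)/27 + 8*exp(-1)/27 + 4*sqrt(2)/27
F(-1/3) = -8*18**(1/3)*uppergamma(5/3, 3/2)/81 + 2*12**(1/3)/1701 + 8*18**(1/3)*uppergamma(5/3, 1)/81 + 16*2**(5/6)*3**(2/3)/351
F(1/2) = -16*sqrt(6)*exp(-3/2)/81 - 8*sqrt(pi)*erfc(sqrt(6)/2)/81 + 8*sqrt(6)/6561 + 8*sqrt(pi)*erfc(1)/81 + 32*sqrt(2)/729 + 80*exp(-1)/243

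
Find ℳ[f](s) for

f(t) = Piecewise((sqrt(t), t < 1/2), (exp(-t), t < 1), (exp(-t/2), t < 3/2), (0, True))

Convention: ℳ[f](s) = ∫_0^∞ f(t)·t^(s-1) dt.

(2**s*(2*s + 1)*uppergamma(s, 1/2) - 2**s*(2*s + 1)*uppergamma(s, 1) + 4**s*(2*s + 1)*uppergamma(s, 1/2) - 4**s*(2*s + 1)*uppergamma(s, 3/4) + sqrt(2))/(2**s*(2*s + 1))
  Re(s) > -1/2

split f at 1/2, 1: ℳ[f](s) collects 3 kernel integrals
on [0, 1/2): add ∫ sqrt(t)·t^(s-1) dt
over [1/2, 1), the kernel integral of exp(-t) enters the sum
on [1, 3/2): add ∫ exp(-t/2)·t^(s-1) dt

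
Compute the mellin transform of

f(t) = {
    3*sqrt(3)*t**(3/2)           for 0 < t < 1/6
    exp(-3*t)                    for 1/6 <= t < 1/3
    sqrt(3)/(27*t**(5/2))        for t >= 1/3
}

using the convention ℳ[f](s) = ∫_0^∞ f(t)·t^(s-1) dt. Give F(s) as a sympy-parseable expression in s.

(2*2**s*(2*s - 5)*(2*s + 3)*uppergamma(s, 1/2) - 2*2**s*(2*s - 5)*(2*s + 3)*uppergamma(s, 1) - 4*2**s*(2*s + 3) + sqrt(2)*(2*s - 5))/(2*6**s*(2*s - 5)*(2*s + 3))
  -3/2 < Re(s) < 5/2

peel off the common scale on t: t**(3/2) on [0, 1/2); exp(-t) on [1/2, 1); t**(-5/2) on [1, ∞)
linearity at 1/6, 1/3 turns ℳ[f](s) into 3 summed integrals
segment [0, 1/6) carries 3*sqrt(3)*t**(3/2); integrate it
∫ exp(-3*t)·t^(s-1) over [1/6, 1/3)
∫ over [1/3, ∞) of sqrt(3)/(27*t**(5/2))·t^(s-1) joins the sum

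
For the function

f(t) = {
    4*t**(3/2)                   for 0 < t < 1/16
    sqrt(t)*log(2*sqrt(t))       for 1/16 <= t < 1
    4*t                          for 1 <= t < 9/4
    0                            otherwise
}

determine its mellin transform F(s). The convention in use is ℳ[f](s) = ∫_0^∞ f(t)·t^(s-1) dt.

(16*16**s*(s + 1)*(2*s + 1)*(2*s + 3)*log(2) - 16*2**(4*s)*(s + 1)*(2*s + 3) - 32*2**(4*s)*(2*s + 1)**2*(2*s + 3) + 72*6**(2*s)*(2*s + 1)**2*(2*s + 3) + (s + 1)*(2*s + 1)**2 + 4*(s + 1)*(2*s + 1)*(2*s + 3)*log(2) + 4*(s + 1)*(2*s + 3))/(8*2**(4*s)*(s + 1)*(2*s + 1)**2*(2*s + 3))
  Re(s) > -3/2

strip the shared t-power: 4*t on [0, 1/16); log(2*sqrt(t)) on [1/16, 1); 4*sqrt(t) on [1, 9/4)
the power substitution comes off first: 4*t**2 on [0, 1/4); log(2*t) on [1/4, 1); 4*t on [1, 3/2)
peel off the common scale on t: t**2 on [0, 1/2); log(t) on [1/2, 2); 2*t on [2, 3)
cuts at 1/16, 1: linearity sums the 3 kernel integrals
∫ over [0, 1/16) of 4*t**(3/2)·t^(s-1) joins the sum
∫ sqrt(t)*log(2*sqrt(t))·t^(s-1) over [1/16, 1)
∫ 4*t·t^(s-1) over [1, 9/4)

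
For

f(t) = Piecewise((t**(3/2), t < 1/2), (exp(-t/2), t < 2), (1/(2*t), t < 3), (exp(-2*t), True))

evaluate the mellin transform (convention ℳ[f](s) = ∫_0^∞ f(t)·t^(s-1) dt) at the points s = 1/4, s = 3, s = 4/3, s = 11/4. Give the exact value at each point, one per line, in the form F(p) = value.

cuts at 1/2, 2, 3: linearity sums the 4 kernel integrals
∫ t**(3/2)·t^(s-1) over [0, 1/2)
∫ exp(-t/2)·t^(s-1) over [1/2, 2)
the [2, 3) slice contributes ∫ 1/(2*t)·t^(s-1) dt
piece [3, ∞): integrate exp(-2*t) against the kernel

F(1/4) = -2**(1/4)*uppergamma(1/4, 1) - 2*3**(1/4)/9 + 2**(3/4)*uppergamma(1/4, 6)/2 + 10*2**(1/4)/21 + 2**(1/4)*uppergamma(1/4, 1/4)
F(3) = -40*exp(-1) + sqrt(2)/144 + 25*exp(-6)/4 + 5/4 + 41*exp(-1/4)/2
F(4/3) = -3*2**(1/3)/2 - 2*2**(1/3)*uppergamma(4/3, 1) + 2**(2/3)*uppergamma(4/3, 6)/4 + 3*2**(1/6)/68 + 2*2**(1/3)*uppergamma(4/3, 1/4) + 3*3**(1/3)/2
F(11/4) = -4*2**(3/4)*uppergamma(11/4, 1) - 537*2**(3/4)/952 + 2**(1/4)*uppergamma(11/4, 6)/8 + 6*3**(3/4)/7 + 4*2**(3/4)*uppergamma(11/4, 1/4)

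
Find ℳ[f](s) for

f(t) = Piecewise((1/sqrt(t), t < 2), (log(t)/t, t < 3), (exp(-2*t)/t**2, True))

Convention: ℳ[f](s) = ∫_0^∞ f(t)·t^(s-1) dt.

6**(-s - 1)*(-3*12**s*(s - 2)*(2*s - 1)*log(2) - 3*12**s*(2*s - 1)*log(2) + 12**s*(6*s - 3) + 12**s*sqrt(2)*(12*s + 6*(s - 2)**2 - 18) + 18**s*(2 - 4*s) + 2*18**s*(s - 2)*(2*s - 1)*log(3) + 2*18**s*(2*s - 1)*log(3) + 8*3**(s + 1)*(2*s - 1)*(2*s + (s - 2)**2 - 3)*uppergamma(s - 2, 6))/((2*s - 1)*(2*s + (s - 2)**2 - 3))
  Re(s) > 1/2

back out the power substitution: t**(-1/4) on [0, 4); log(sqrt(t))/sqrt(t) on [4, 9); exp(-2*sqrt(t))/t on [9, ∞)
remove the shared t-power first: t**(3/4) on [0, 4); sqrt(t)*log(sqrt(t)) on [4, 9); exp(-2*sqrt(t)) on [9, ∞)
remove the power substitution first: t**(3/2) on [0, 2); t*log(t) on [2, 3); exp(-2*t) on [3, ∞)
decompose at 2, 3; ℳ[f](s) sums the 3 pieces' integrals
the [0, 2) slice contributes ∫ 1/sqrt(t)·t^(s-1) dt
piece [2, 3): integrate log(t)/t against the kernel
∫ over [3, ∞) of exp(-2*t)/t**2·t^(s-1) joins the sum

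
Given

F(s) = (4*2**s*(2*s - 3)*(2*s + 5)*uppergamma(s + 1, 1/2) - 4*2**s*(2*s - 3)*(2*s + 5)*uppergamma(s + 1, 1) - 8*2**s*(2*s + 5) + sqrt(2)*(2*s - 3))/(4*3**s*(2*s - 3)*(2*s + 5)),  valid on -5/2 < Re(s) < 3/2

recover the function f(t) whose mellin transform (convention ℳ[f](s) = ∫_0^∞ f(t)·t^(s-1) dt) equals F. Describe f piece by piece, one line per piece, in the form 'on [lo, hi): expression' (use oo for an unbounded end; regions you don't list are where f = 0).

remove the common scale on t first: t**(5/2) on [0, 1/2); t*exp(-t) on [1/2, 1); t**(-3/2) on [1, ∞)
peel off the shared t-power: t**(3/2) on [0, 1/2); exp(-t) on [1/2, 1); t**(-5/2) on [1, ∞)
f breaks at 1/3, 2/3 into 3 integrals to sum
the [0, 1/3) slice contributes ∫ 9*sqrt(6)*t**(5/2)/8·t^(s-1) dt
[1/3, 2/3) adds the kernel integral of 3*t*exp(-3*t/2)/2
between 2/3 and ∞ the integrand is 2*sqrt(6)/(9*t**(3/2))·t^(s-1)

on [0, 1/3): 9*sqrt(6)*t**(5/2)/8
on [1/3, 2/3): 3*t*exp(-3*t/2)/2
on [2/3, oo): 2*sqrt(6)/(9*t**(3/2))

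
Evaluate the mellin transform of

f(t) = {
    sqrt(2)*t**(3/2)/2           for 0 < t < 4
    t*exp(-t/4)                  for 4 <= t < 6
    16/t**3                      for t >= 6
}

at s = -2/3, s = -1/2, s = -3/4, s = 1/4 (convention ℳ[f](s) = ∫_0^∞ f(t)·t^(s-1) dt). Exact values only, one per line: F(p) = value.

F(-2/3) = -2**(2/3)*uppergamma(1/3, 3/2) + 6**(1/3)/297 + 2**(2/3)*uppergamma(1/3, 1) + 12*2**(1/6)/5
F(-1/2) = -2*sqrt(pi)*erfc(sqrt(6)/2) + 2*sqrt(6)/567 + 2*sqrt(pi)*erfc(1) + 2*sqrt(2)
F(-3/4) = -sqrt(2)*uppergamma(1/4, 3/2) + 4*6**(1/4)/1215 + sqrt(2)*uppergamma(1/4, 1) + 8/3
F(1/4) = -4*sqrt(2)*uppergamma(5/4, 3/2) + 8*6**(1/4)/297 + 4*sqrt(2)*uppergamma(5/4, 1) + 32/7

strip the shared t-power: sqrt(2)*sqrt(t)/2 on [0, 4); exp(-t/4) on [4, 6); 16/t**4 on [6, ∞)
remove the common scale on t first: sqrt(t) on [0, 2); exp(-t/2) on [2, 3); t**(-4) on [3, ∞)
f breaks at 4, 6 into 3 integrals to sum
the [0, 4) slice contributes ∫ sqrt(2)*t**(3/2)/2·t^(s-1) dt
over [4, 6), the kernel integral of t*exp(-t/4) enters the sum
[6, ∞) adds the kernel integral of 16/t**3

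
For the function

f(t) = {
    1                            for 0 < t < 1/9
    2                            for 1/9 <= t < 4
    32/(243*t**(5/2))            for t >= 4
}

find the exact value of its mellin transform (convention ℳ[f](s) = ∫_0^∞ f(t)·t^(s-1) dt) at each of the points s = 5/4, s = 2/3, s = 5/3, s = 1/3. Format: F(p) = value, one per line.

peel off the power substitution: 1 on [0, 1/3); 2 on [1/3, 2); 32/(243*t**5) on [2, ∞)
undo the common scale on t: 1 on [0, 1/2); 2 on [1/2, 3); t**(-5) on [3, ∞)
back out the shared t-power: t on [0, 1/2); 2*t on [1/2, 3); t**(-4) on [3, ∞)
split f at 1/9, 4: ℳ[f](s) collects 3 kernel integrals
segment 0 to 1/9 holds 1; add its integral
∫ over [1/9, 4) of 2·t^(s-1) joins the sum
segment 4 to ∞ holds 32/(243*t**(5/2)); add its integral

F(5/4) = -4*sqrt(3)/135 + 7792*sqrt(2)/1215
F(2/3) = 3**(2/3)*(-891 + 10700*6**(1/3))/5346
F(5/3) = 3**(2/3)*(-9 + 3904*6**(1/3))/1215
F(1/3) = -3**(1/3) + 6320*2**(2/3)/1053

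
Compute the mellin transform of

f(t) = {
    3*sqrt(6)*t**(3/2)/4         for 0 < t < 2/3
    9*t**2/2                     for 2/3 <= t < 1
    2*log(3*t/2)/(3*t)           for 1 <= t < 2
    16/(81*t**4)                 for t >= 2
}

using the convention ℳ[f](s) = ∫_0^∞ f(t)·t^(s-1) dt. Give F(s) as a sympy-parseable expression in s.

2**s*(324*2**s*(s - 4)*(s + 2)*(s**2 - 2*s + 1) - 324*2**s*(s - 4)*(2*s + 3)*(s**2 - 2*s + 1) - 108*3**s*s*(s - 4)*(s + 2)*(2*s + 3)*log(3) + 108*3**s*s*(s - 4)*(s + 2)*(2*s + 3)*log(2) - 108*3**s*(s - 4)*(s + 2)*(2*s + 3)*log(2) + 108*3**s*(s - 4)*(s + 2)*(2*s + 3) + 108*3**s*(s - 4)*(s + 2)*(2*s + 3)*log(3) + 729*3**s*(s - 4)*(2*s + 3)*(s**2 - 2*s + 1) + 54*6**s*s*(s - 4)*(s + 2)*(2*s + 3)*log(3) - 54*6**s*(s - 4)*(s + 2)*(2*s + 3)*log(3) - 54*6**s*(s - 4)*(s + 2)*(2*s + 3) - 2*6**s*(s + 2)*(2*s + 3)*(s**2 - 2*s + 1))/(162*6**s*(s - 4)*(s + 2)*(2*s + 3)*(s**2 - 2*s + 1))
  -3/2 < Re(s) < 4

remove the common scale on t first: 3*sqrt(3)*t**(3/2) on [0, 1/3); 18*t**2 on [1/3, 1/2); log(3*t)/(3*t) on [1/2, 1); …
undo the common scale on t: t**(3/2) on [0, 1); 2*t**2 on [1, 3/2); log(t)/t on [3/2, 3); …
decompose at 2/3, 1, 2; ℳ[f](s) sums the 4 pieces' integrals
∫ over [0, 2/3) of 3*sqrt(6)*t**(3/2)/4·t^(s-1) joins the sum
∫ 9*t**2/2·t^(s-1) over [2/3, 1)
piece [1, 2): integrate 2*log(3*t/2)/(3*t) against the kernel
∫ over [2, ∞) of 16/(81*t**4)·t^(s-1) joins the sum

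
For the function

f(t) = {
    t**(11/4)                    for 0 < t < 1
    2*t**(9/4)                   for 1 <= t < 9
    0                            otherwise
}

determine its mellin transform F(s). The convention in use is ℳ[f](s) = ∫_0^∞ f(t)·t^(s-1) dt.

4*(2*3**(2*s + 9/2)*(4*s + 11) - 4*s - 13)/((4*s + 9)*(4*s + 11))
  Re(s) > -11/4

the shared t-power comes off first: t**(3/4) on [0, 1); 2*t**(1/4) on [1, 9)
back out the power substitution: t**(3/2) on [0, 1); 2*sqrt(t) on [1, 3)
f breaks at 1 into 2 integrals to sum
on [0, 1): add ∫ t**(11/4)·t^(s-1) dt
segment 1 to 9 holds 2*t**(9/4); add its integral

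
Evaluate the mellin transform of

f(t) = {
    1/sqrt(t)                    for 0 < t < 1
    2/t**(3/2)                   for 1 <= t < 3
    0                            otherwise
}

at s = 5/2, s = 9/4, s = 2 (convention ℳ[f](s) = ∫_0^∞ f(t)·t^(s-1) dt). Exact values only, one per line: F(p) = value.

F(5/2) = 9/2
F(9/4) = -44/21 + 8*3**(3/4)/3
F(2) = -10/3 + 4*sqrt(3)

invert the shared t-power to get sqrt(t) on [0, 1); 2/sqrt(t) on [1, 3)
peel off the shared t-power: t**(3/2) on [0, 1); 2*sqrt(t) on [1, 3)
cuts at 1: linearity sums the 2 kernel integrals
over [0, 1), the kernel integral of 1/sqrt(t) enters the sum
the [1, 3) slice contributes ∫ 2/t**(3/2)·t^(s-1) dt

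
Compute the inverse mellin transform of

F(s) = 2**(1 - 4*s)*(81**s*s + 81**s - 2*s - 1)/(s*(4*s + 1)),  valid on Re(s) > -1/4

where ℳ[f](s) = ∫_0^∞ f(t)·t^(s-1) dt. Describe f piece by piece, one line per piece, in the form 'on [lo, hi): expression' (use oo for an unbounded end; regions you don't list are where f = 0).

undo the power substitution: sqrt(t) on [0, 1/4); 2 - sqrt(t) on [1/4, 9/4)
peel off the power substitution: t on [0, 1/2); 2 - t on [1/2, 3/2)
the 2 pieces separated at 1/16 each add one integral
∫ t**(1/4)·t^(s-1) over [0, 1/16)
[1/16, 81/16) adds the kernel integral of (2 - t**(1/4))

on [0, 1/16): t**(1/4)
on [1/16, 81/16): 2 - t**(1/4)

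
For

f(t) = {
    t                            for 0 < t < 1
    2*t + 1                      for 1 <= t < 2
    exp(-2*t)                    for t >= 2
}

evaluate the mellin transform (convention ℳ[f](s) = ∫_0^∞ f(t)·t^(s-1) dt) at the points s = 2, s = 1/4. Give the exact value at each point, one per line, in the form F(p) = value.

cuts at 1, 2: linearity sums the 3 kernel integrals
segment 0 to 1 holds t; add its integral
piece [1, 2): integrate (2*t + 1) against the kernel
on [2, ∞): add ∫ exp(-2*t)·t^(s-1) dt

F(2) = 5*exp(-4)/4 + 13/2
F(1/4) = -24/5 + 2**(3/4)*uppergamma(1/4, 4)/2 + 36*2**(1/4)/5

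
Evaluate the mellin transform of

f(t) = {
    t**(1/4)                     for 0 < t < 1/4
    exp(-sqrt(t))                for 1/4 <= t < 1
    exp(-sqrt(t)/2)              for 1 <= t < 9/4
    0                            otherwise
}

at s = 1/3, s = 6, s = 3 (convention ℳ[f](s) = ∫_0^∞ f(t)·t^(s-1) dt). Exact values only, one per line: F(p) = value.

F(1/3) = -2*2**(2/3)*uppergamma(2/3, 3/4) - 2*uppergamma(2/3, 1) + 3*2**(5/6)/7 + 2*uppergamma(2/3, 1/2) + 2*2**(2/3)*uppergamma(2/3, 1/2)
F(6) = -354434904271143*exp(-3/4)/512 - 217010224*exp(-1) + sqrt(2)/51200 + 552203144321471*exp(-1/2)/1024
F(3) = -260103*exp(-3/4)/8 - 652*exp(-1) + sqrt(2)/416 + 411515*exp(-1/2)/16

strip the power substitution: sqrt(t) on [0, 1/2); exp(-t) on [1/2, 1); exp(-t/2) on [1, 3/2)
decompose at 1/4, 1; ℳ[f](s) sums the 3 pieces' integrals
∫ t**(1/4)·t^(s-1) over [0, 1/4)
segment 1/4 to 1 holds exp(-sqrt(t)); add its integral
∫ exp(-sqrt(t)/2)·t^(s-1) over [1, 9/4)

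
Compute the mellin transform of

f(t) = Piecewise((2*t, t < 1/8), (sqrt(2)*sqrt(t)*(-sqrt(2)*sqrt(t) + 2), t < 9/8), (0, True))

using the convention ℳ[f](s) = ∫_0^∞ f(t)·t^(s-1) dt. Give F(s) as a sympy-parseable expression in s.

remove the common scale on t first: t on [0, 1/4); sqrt(t)*(2 - sqrt(t)) on [1/4, 9/4)
undo the shared t-power: sqrt(t) on [0, 1/4); 2 - sqrt(t) on [1/4, 9/4)
peel off the power substitution: t on [0, 1/2); 2 - t on [1/2, 3/2)
cuts at 1/8: linearity sums the 2 kernel integrals
on [0, 1/8) integrate f = 2*t against the kernel
on [1/8, 9/8) integrate f = sqrt(2)*sqrt(t)*(-sqrt(2)*sqrt(t) + 2) against the kernel

(6*3**(2*s)*s + 15*3**(2*s) - 4*s - 6)/(4*2**(3*s)*(2*s**2 + 3*s + 1))
  Re(s) > -1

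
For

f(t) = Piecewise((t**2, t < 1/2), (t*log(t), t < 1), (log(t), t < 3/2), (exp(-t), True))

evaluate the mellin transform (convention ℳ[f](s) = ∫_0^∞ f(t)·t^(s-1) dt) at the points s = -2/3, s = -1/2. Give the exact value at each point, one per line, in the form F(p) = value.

split f at 1/2, 1, 3/2: ℳ[f](s) collects 4 kernel integrals
segment 0 to 1/2 holds t**2; add its integral
piece [1/2, 1): integrate t*log(t) against the kernel
∫ log(t)·t^(s-1) over [1, 3/2)
[3/2, ∞) adds the kernel integral of exp(-t)

F(-2/3) = 2**(2/3)*(-54*2**(1/3) - 12*3**(1/3) + 8*2**(1/3)*uppergamma(-2/3, 3/2) + log(2**(8*3**(1/3) + 24)/3**(8*3**(1/3))) + 75)/16
F(-1/2) = -4*sqrt(6)/3 - 2*sqrt(pi)*erfc(sqrt(6)/2) + sqrt(2)*log(64*2**(4*sqrt(3))/3**(4*sqrt(3)))/6 + 2*sqrt(6)*exp(-3/2)/3 + 13*sqrt(2)/6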